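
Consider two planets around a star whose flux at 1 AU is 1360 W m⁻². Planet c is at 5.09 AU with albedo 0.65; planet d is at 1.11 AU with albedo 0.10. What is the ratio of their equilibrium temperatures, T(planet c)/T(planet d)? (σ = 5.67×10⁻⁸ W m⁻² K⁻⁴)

T₁/T₂ ≈ 0.369

T_eq = [S₀(1−A)/(4σd²)]^(1/4), so T ∝ (1−A)^(1/4) / √d.
T₁ = [1360×0.35/(4×5.67×10⁻⁸×5.09²)]^(1/4) = 94.87 K.
T₂ = [1360×0.90/(4×5.67×10⁻⁸×1.11²)]^(1/4) = 257.26 K.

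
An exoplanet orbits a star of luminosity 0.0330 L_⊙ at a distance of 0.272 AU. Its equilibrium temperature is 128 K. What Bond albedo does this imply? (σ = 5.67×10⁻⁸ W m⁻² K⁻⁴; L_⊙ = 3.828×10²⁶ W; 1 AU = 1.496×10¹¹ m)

d = 0.272 AU = 4.07×10¹⁰ m.
L = 0.0330 × 3.828×10²⁶ = 1.26×10²⁵ W.
Flux: S = L/(4πd²) = 1.26×10²⁵/(4π×(4.07×10¹⁰)²) = 607 W m⁻².
From T_eq⁴ = S(1−A)/(4σ): 1−A = 4σT_eq⁴/S.
1−A = 4 × 5.67×10⁻⁸ × (128)⁴ / 607 = 0.100.

A ≈ 0.90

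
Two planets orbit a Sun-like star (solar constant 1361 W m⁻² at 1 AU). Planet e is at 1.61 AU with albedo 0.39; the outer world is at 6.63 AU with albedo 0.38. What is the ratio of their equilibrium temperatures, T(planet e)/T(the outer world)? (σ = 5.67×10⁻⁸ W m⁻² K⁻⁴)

T₁/T₂ ≈ 2.021

T_eq = [S₀(1−A)/(4σd²)]^(1/4), so T ∝ (1−A)^(1/4) / √d.
T₁ = [1361×0.61/(4×5.67×10⁻⁸×1.61²)]^(1/4) = 193.85 K.
T₂ = [1361×0.62/(4×5.67×10⁻⁸×6.63²)]^(1/4) = 95.92 K.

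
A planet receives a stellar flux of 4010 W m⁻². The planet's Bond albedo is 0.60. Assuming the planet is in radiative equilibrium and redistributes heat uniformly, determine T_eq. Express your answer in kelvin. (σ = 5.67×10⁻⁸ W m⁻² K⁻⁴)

T_eq ≈ 290 K

Energy balance: absorbed = emitted ⇒ πR²·S(1−A) = 4πR²·σT_eq⁴, so T_eq⁴ = S(1−A)/(4σ).
T_eq = [4010 × 0.40 / (4 × 5.67×10⁻⁸)]^(1/4) = (7.07×10⁹)^(1/4) = 290 K.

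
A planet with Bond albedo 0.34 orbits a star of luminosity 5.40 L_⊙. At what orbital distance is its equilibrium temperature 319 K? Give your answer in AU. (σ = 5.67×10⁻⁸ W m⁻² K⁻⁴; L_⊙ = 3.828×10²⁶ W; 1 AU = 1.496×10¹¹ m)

d ≈ 1.44 AU

L = 5.40 × 3.828×10²⁶ = 2.07×10²⁷ W.
From T_eq⁴ = L(1−A)/(16πσd²): d = √[L(1−A)/(16πσT_eq⁴)].
d = √[2.07×10²⁷ × 0.66 / (16π × 5.67×10⁻⁸ × (319)⁴)] = 2.15×10¹¹ m = 1.44 AU.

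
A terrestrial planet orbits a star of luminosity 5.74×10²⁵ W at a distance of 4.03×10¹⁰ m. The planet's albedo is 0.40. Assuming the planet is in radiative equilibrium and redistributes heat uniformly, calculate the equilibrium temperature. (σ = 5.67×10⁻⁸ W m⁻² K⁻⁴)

T_eq ≈ 294 K

Flux: S = L/(4πd²) = 5.74×10²⁵/(4π×(4.03×10¹⁰)²) = 2810 W m⁻².
Energy balance: absorbed = emitted ⇒ πR²·S(1−A) = 4πR²·σT_eq⁴, so T_eq⁴ = S(1−A)/(4σ).
T_eq = [2810 × 0.60 / (4 × 5.67×10⁻⁸)]^(1/4) = (7.44×10⁹)^(1/4) = 294 K.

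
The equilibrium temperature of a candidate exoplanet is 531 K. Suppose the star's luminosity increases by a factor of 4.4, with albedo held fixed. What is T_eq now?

T_eq ≈ 769 K

T_eq ∝ L^(1/4) · d^(−1/2).
T′ = 531 × 4.4^(1/4) = 769 K.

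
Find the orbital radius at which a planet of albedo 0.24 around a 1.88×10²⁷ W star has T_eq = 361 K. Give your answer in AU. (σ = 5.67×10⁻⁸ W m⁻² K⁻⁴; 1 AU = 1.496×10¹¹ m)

From T_eq⁴ = L(1−A)/(16πσd²): d = √[L(1−A)/(16πσT_eq⁴)].
d = √[1.88×10²⁷ × 0.76 / (16π × 5.67×10⁻⁸ × (361)⁴)] = 1.72×10¹¹ m = 1.15 AU.

d ≈ 1.15 AU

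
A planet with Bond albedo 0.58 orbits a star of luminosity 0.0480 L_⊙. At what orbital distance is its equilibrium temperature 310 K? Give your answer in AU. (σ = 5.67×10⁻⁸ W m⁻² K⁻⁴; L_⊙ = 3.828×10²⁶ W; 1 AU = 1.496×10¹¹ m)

d ≈ 0.114 AU

L = 0.0480 × 3.828×10²⁶ = 1.84×10²⁵ W.
From T_eq⁴ = L(1−A)/(16πσd²): d = √[L(1−A)/(16πσT_eq⁴)].
d = √[1.84×10²⁵ × 0.42 / (16π × 5.67×10⁻⁸ × (310)⁴)] = 1.71×10¹⁰ m = 0.114 AU.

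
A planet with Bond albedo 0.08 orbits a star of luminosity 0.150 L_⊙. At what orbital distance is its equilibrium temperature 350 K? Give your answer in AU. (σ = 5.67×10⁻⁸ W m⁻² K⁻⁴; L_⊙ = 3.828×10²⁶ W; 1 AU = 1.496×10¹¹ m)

d ≈ 0.235 AU

L = 0.150 × 3.828×10²⁶ = 5.74×10²⁵ W.
From T_eq⁴ = L(1−A)/(16πσd²): d = √[L(1−A)/(16πσT_eq⁴)].
d = √[5.74×10²⁵ × 0.92 / (16π × 5.67×10⁻⁸ × (350)⁴)] = 3.51×10¹⁰ m = 0.235 AU.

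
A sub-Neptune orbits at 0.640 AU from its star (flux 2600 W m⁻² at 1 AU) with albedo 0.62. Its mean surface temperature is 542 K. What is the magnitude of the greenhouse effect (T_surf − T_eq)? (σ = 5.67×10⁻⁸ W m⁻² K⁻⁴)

S = 2600/0.640² = 6348 W m⁻².
T_eq = [S(1−A)/(4σ)]^(1/4) = [6348×0.38/(4×5.67×10⁻⁸)]^(1/4) = 321.1 K.
ΔT = T_surf − T_eq = 542 − 321.1.

ΔT ≈ 220.9 K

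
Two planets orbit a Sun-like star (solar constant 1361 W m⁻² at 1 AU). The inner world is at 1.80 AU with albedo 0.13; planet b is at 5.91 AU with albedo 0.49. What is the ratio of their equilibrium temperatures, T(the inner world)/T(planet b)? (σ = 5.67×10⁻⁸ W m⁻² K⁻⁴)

T_eq = [S₀(1−A)/(4σd²)]^(1/4), so T ∝ (1−A)^(1/4) / √d.
T₁ = [1361×0.87/(4×5.67×10⁻⁸×1.80²)]^(1/4) = 200.35 K.
T₂ = [1361×0.51/(4×5.67×10⁻⁸×5.91²)]^(1/4) = 96.75 K.

T₁/T₂ ≈ 2.071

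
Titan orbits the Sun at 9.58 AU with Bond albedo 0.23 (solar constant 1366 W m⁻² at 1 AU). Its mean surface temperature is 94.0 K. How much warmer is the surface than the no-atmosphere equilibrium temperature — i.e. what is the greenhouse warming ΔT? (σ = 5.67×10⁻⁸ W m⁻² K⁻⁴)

ΔT ≈ 9.7 K

S = 1366/9.58² = 14.88 W m⁻².
T_eq = [S(1−A)/(4σ)]^(1/4) = [14.88×0.77/(4×5.67×10⁻⁸)]^(1/4) = 84.3 K.
ΔT = T_surf − T_eq = 94 − 84.3.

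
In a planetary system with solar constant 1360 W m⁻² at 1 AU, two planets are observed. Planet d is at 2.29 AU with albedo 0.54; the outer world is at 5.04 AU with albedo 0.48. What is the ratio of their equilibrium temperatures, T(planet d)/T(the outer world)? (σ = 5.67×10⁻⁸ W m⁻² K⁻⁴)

T_eq = [S₀(1−A)/(4σd²)]^(1/4), so T ∝ (1−A)^(1/4) / √d.
T₁ = [1360×0.46/(4×5.67×10⁻⁸×2.29²)]^(1/4) = 151.44 K.
T₂ = [1360×0.52/(4×5.67×10⁻⁸×5.04²)]^(1/4) = 105.26 K.

T₁/T₂ ≈ 1.439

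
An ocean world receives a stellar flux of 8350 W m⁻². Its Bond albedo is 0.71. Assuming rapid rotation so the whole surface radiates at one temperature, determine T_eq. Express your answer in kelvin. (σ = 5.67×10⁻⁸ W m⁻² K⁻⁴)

T_eq ≈ 321 K

Energy balance: absorbed = emitted ⇒ πR²·S(1−A) = 4πR²·σT_eq⁴, so T_eq⁴ = S(1−A)/(4σ).
T_eq = [8350 × 0.29 / (4 × 5.67×10⁻⁸)]^(1/4) = (1.07×10¹⁰)^(1/4) = 321 K.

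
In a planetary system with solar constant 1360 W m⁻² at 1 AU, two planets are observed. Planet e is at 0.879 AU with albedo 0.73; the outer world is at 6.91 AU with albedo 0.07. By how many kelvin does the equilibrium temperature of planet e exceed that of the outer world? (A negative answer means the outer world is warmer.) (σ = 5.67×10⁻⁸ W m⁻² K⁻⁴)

T_eq = [S₀(1−A)/(4σd²)]^(1/4), so T ∝ (1−A)^(1/4) / √d.
T₁ = [1360×0.27/(4×5.67×10⁻⁸×0.879²)]^(1/4) = 213.95 K.
T₂ = [1360×0.93/(4×5.67×10⁻⁸×6.91²)]^(1/4) = 103.96 K.

ΔT ≈ 110.0 K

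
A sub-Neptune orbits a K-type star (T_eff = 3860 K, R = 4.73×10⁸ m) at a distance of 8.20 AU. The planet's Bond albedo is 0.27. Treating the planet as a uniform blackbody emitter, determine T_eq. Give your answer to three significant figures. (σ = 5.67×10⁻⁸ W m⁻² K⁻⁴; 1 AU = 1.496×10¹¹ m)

d = 8.20 AU = 1.23×10¹² m.
L = 4πR_⋆²σT_⋆⁴ = 4π(4.73×10⁸)² × 5.67×10⁻⁸ × (3860)⁴ = 3.54×10²⁵ W.
S = L/(4πd²) = 1.87 W m⁻².
Energy balance: absorbed = emitted ⇒ πR²·S(1−A) = 4πR²·σT_eq⁴, so T_eq⁴ = S(1−A)/(4σ).
T_eq = [1.87 × 0.73 / (4 × 5.67×10⁻⁸)]^(1/4) = (6.02×10⁶)^(1/4) = 49.5 K.

T_eq ≈ 49.5 K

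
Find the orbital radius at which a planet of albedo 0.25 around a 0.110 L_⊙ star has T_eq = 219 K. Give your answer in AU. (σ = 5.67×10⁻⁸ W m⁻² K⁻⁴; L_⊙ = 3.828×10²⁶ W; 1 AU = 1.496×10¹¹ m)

d ≈ 0.464 AU

L = 0.110 × 3.828×10²⁶ = 4.21×10²⁵ W.
From T_eq⁴ = L(1−A)/(16πσd²): d = √[L(1−A)/(16πσT_eq⁴)].
d = √[4.21×10²⁵ × 0.75 / (16π × 5.67×10⁻⁸ × (219)⁴)] = 6.94×10¹⁰ m = 0.464 AU.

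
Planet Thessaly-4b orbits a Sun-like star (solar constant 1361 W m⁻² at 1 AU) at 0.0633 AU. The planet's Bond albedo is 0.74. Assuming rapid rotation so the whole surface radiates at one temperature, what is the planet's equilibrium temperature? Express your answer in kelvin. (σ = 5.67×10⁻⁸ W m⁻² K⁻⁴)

T_eq ≈ 790 K

Flux at 0.0633 AU: S = 1361/0.0633² = 3.40×10⁵ W m⁻².
Energy balance: absorbed = emitted ⇒ πR²·S(1−A) = 4πR²·σT_eq⁴, so T_eq⁴ = S(1−A)/(4σ).
T_eq = [3.40×10⁵ × 0.26 / (4 × 5.67×10⁻⁸)]^(1/4) = (3.89×10¹¹)^(1/4) = 790 K.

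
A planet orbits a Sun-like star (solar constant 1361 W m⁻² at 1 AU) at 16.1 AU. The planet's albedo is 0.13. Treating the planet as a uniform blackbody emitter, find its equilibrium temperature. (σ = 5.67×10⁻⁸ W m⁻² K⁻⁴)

Flux at 16.1 AU: S = 1361/16.1² = 5.25 W m⁻².
Energy balance: absorbed = emitted ⇒ πR²·S(1−A) = 4πR²·σT_eq⁴, so T_eq⁴ = S(1−A)/(4σ).
T_eq = [5.25 × 0.87 / (4 × 5.67×10⁻⁸)]^(1/4) = (2.01×10⁷)^(1/4) = 67.0 K.

T_eq ≈ 67.0 K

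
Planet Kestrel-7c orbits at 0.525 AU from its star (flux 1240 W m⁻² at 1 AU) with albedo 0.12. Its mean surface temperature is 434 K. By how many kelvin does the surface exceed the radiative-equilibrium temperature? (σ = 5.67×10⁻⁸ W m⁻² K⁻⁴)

ΔT ≈ 70.5 K

S = 1240/0.525² = 4499 W m⁻².
T_eq = [S(1−A)/(4σ)]^(1/4) = [4499×0.88/(4×5.67×10⁻⁸)]^(1/4) = 363.5 K.
ΔT = T_surf − T_eq = 434 − 363.5.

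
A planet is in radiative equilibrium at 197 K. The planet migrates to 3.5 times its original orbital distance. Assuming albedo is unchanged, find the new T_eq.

T_eq ≈ 105 K

T_eq ∝ L^(1/4) · d^(−1/2).
T′ = 197 / 3.5^(1/2) = 105 K.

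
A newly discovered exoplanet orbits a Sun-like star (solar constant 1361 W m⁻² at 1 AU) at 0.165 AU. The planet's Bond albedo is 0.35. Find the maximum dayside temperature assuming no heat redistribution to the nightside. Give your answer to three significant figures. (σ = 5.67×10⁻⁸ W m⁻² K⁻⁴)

Flux at 0.165 AU: S = 1361/0.165² = 5.00×10⁴ W m⁻².
With no redistribution each surface element balances locally: S(1−A) = σT⁴.
T = [5.00×10⁴ × 0.65 / 5.67×10⁻⁸]^(1/4) = (5.73×10¹¹)^(1/4) = 870 K.

T_ss ≈ 870 K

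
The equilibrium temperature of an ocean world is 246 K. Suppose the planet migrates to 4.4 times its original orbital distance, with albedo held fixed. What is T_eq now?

T_eq ≈ 117 K

T_eq ∝ L^(1/4) · d^(−1/2).
T′ = 246 / 4.4^(1/2) = 117 K.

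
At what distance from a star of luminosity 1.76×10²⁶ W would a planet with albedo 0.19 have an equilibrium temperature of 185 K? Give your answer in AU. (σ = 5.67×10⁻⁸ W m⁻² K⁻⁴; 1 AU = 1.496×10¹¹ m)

From T_eq⁴ = L(1−A)/(16πσd²): d = √[L(1−A)/(16πσT_eq⁴)].
d = √[1.76×10²⁶ × 0.81 / (16π × 5.67×10⁻⁸ × (185)⁴)] = 2.07×10¹¹ m = 1.38 AU.

d ≈ 1.38 AU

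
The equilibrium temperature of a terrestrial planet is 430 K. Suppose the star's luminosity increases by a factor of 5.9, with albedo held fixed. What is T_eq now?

T_eq ∝ L^(1/4) · d^(−1/2).
T′ = 430 × 5.9^(1/4) = 670 K.

T_eq ≈ 670 K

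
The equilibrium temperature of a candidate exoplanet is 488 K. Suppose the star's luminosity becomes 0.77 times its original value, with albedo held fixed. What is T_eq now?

T_eq ∝ L^(1/4) · d^(−1/2).
T′ = 488 × 0.77^(1/4) = 457 K.

T_eq ≈ 457 K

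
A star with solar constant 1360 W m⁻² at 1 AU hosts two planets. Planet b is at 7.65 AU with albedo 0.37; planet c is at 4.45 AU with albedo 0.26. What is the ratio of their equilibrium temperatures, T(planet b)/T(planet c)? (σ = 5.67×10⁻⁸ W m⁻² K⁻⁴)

T_eq = [S₀(1−A)/(4σd²)]^(1/4), so T ∝ (1−A)^(1/4) / √d.
T₁ = [1360×0.63/(4×5.67×10⁻⁸×7.65²)]^(1/4) = 89.64 K.
T₂ = [1360×0.74/(4×5.67×10⁻⁸×4.45²)]^(1/4) = 122.35 K.

T₁/T₂ ≈ 0.733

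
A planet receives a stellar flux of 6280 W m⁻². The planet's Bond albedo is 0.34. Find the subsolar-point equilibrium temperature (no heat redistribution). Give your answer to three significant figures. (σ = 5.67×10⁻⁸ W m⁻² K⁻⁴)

At the subsolar point the surface absorbs S(1−A) and emits σT⁴ per unit area — no factor of 4, since only the local patch is in balance.
T = [6280 × 0.66 / 5.67×10⁻⁸]^(1/4) = (7.31×10¹⁰)^(1/4) = 520 K.

T_ss ≈ 520 K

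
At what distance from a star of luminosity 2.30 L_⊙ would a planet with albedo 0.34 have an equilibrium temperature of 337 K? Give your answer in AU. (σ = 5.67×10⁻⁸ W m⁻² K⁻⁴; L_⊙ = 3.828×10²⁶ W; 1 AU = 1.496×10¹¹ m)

L = 2.30 × 3.828×10²⁶ = 8.80×10²⁶ W.
From T_eq⁴ = L(1−A)/(16πσd²): d = √[L(1−A)/(16πσT_eq⁴)].
d = √[8.80×10²⁶ × 0.66 / (16π × 5.67×10⁻⁸ × (337)⁴)] = 1.26×10¹¹ m = 0.840 AU.

d ≈ 0.840 AU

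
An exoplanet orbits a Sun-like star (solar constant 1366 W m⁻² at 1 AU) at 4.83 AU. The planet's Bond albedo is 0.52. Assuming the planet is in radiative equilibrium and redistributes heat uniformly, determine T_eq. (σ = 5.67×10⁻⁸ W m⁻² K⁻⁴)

T_eq ≈ 106 K

Flux at 4.83 AU: S = 1366/4.83² = 58.6 W m⁻².
Energy balance: absorbed = emitted ⇒ πR²·S(1−A) = 4πR²·σT_eq⁴, so T_eq⁴ = S(1−A)/(4σ).
T_eq = [58.6 × 0.48 / (4 × 5.67×10⁻⁸)]^(1/4) = (1.24×10⁸)^(1/4) = 106 K.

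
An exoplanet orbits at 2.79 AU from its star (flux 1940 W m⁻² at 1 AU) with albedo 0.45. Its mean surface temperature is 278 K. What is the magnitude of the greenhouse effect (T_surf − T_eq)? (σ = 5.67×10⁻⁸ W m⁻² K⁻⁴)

S = 1940/2.79² = 249.2 W m⁻².
T_eq = [S(1−A)/(4σ)]^(1/4) = [249.2×0.55/(4×5.67×10⁻⁸)]^(1/4) = 156.8 K.
ΔT = T_surf − T_eq = 278 − 156.8.

ΔT ≈ 121.2 K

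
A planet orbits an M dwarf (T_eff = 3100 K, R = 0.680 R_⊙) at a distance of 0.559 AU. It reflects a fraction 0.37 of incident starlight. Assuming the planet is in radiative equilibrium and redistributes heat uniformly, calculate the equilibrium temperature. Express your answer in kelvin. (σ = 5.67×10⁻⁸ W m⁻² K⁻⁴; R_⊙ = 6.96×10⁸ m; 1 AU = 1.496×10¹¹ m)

T_eq ≈ 147 K

R_⋆ = 0.680 × 6.96×10⁸ = 4.73×10⁸ m.
d = 0.559 AU = 8.36×10¹⁰ m.
L = 4πR_⋆²σT_⋆⁴ = 4π(4.73×10⁸)² × 5.67×10⁻⁸ × (3100)⁴ = 1.47×10²⁵ W.
S = L/(4πd²) = 168 W m⁻².
Energy balance: absorbed = emitted ⇒ πR²·S(1−A) = 4πR²·σT_eq⁴, so T_eq⁴ = S(1−A)/(4σ).
T_eq = [168 × 0.63 / (4 × 5.67×10⁻⁸)]^(1/4) = (4.66×10⁸)^(1/4) = 147 K.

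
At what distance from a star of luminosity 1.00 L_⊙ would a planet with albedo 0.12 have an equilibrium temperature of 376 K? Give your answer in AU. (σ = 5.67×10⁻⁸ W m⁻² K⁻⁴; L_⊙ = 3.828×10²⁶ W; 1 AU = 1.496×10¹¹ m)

L = 1.00 × 3.828×10²⁶ = 3.83×10²⁶ W.
From T_eq⁴ = L(1−A)/(16πσd²): d = √[L(1−A)/(16πσT_eq⁴)].
d = √[3.83×10²⁶ × 0.88 / (16π × 5.67×10⁻⁸ × (376)⁴)] = 7.69×10¹⁰ m = 0.514 AU.

d ≈ 0.514 AU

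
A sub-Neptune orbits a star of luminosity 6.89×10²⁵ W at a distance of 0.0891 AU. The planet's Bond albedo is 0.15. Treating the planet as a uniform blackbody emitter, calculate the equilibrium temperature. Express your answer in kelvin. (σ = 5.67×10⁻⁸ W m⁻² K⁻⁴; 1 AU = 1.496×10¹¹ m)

d = 0.0891 AU = 1.33×10¹⁰ m.
Flux: S = L/(4πd²) = 6.89×10²⁵/(4π×(1.33×10¹⁰)²) = 3.09×10⁴ W m⁻².
Energy balance: absorbed = emitted ⇒ πR²·S(1−A) = 4πR²·σT_eq⁴, so T_eq⁴ = S(1−A)/(4σ).
T_eq = [3.09×10⁴ × 0.85 / (4 × 5.67×10⁻⁸)]^(1/4) = (1.16×10¹¹)^(1/4) = 583 K.

T_eq ≈ 583 K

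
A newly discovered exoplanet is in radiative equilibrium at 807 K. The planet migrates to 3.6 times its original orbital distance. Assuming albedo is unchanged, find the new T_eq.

T_eq ∝ L^(1/4) · d^(−1/2).
T′ = 807 / 3.6^(1/2) = 425 K.

T_eq ≈ 425 K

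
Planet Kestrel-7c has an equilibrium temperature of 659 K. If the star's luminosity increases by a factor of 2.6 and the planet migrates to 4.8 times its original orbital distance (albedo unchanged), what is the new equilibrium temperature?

T_eq ≈ 382 K

T_eq ∝ L^(1/4) · d^(−1/2).
T′ = 659 × 2.6^(1/4) / 4.8^(1/2) = 382 K.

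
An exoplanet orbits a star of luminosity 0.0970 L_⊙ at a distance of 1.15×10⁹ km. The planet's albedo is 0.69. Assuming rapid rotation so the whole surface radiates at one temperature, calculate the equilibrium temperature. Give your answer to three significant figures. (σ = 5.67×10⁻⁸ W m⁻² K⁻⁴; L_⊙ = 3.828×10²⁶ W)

d = 1.15×10⁹ km = 1.15×10¹² m.
L = 0.0970 × 3.828×10²⁶ = 3.71×10²⁵ W.
Flux: S = L/(4πd²) = 3.71×10²⁵/(4π×(1.15×10¹²)²) = 2.23 W m⁻².
Energy balance: absorbed = emitted ⇒ πR²·S(1−A) = 4πR²·σT_eq⁴, so T_eq⁴ = S(1−A)/(4σ).
T_eq = [2.23 × 0.31 / (4 × 5.67×10⁻⁸)]^(1/4) = (3.05×10⁶)^(1/4) = 41.8 K.

T_eq ≈ 41.8 K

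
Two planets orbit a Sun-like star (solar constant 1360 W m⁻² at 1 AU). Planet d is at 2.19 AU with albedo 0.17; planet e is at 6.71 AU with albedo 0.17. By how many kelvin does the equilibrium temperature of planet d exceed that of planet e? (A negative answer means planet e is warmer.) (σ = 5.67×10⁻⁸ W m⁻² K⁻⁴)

T_eq = [S₀(1−A)/(4σd²)]^(1/4), so T ∝ (1−A)^(1/4) / √d.
T₁ = [1360×0.83/(4×5.67×10⁻⁸×2.19²)]^(1/4) = 179.48 K.
T₂ = [1360×0.83/(4×5.67×10⁻⁸×6.71²)]^(1/4) = 102.54 K.

ΔT ≈ 76.9 K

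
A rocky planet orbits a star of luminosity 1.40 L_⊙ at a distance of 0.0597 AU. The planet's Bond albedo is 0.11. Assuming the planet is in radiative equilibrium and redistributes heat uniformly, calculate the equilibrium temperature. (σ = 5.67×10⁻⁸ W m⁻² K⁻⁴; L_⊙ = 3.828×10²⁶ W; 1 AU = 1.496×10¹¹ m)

d = 0.0597 AU = 8.93×10⁹ m.
L = 1.40 × 3.828×10²⁶ = 5.36×10²⁶ W.
Flux: S = L/(4πd²) = 5.36×10²⁶/(4π×(8.93×10⁹)²) = 5.35×10⁵ W m⁻².
Energy balance: absorbed = emitted ⇒ πR²·S(1−A) = 4πR²·σT_eq⁴, so T_eq⁴ = S(1−A)/(4σ).
T_eq = [5.35×10⁵ × 0.89 / (4 × 5.67×10⁻⁸)]^(1/4) = (2.10×10¹²)^(1/4) = 1200 K.

T_eq ≈ 1200 K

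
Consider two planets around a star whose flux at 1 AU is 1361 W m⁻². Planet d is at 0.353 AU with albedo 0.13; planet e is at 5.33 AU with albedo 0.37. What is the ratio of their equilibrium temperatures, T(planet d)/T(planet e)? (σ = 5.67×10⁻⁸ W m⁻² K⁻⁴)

T₁/T₂ ≈ 4.212

T_eq = [S₀(1−A)/(4σd²)]^(1/4), so T ∝ (1−A)^(1/4) / √d.
T₁ = [1361×0.87/(4×5.67×10⁻⁸×0.353²)]^(1/4) = 452.42 K.
T₂ = [1361×0.63/(4×5.67×10⁻⁸×5.33²)]^(1/4) = 107.41 K.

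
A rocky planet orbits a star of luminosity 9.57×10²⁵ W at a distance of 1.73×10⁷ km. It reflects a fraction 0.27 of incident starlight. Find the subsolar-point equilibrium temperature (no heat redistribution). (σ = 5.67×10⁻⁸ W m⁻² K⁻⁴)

T_ss ≈ 757 K

d = 1.73×10⁷ km = 1.73×10¹⁰ m.
Flux: S = L/(4πd²) = 9.57×10²⁵/(4π×(1.73×10¹⁰)²) = 2.54×10⁴ W m⁻².
At the subsolar point the surface absorbs S(1−A) and emits σT⁴ per unit area — no factor of 4, since only the local patch is in balance.
T = [2.54×10⁴ × 0.73 / 5.67×10⁻⁸]^(1/4) = (3.28×10¹¹)^(1/4) = 757 K.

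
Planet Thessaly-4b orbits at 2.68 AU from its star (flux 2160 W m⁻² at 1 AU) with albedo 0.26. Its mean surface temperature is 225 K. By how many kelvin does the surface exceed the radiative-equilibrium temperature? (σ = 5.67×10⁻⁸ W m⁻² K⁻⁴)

S = 2160/2.68² = 300.7 W m⁻².
T_eq = [S(1−A)/(4σ)]^(1/4) = [300.7×0.74/(4×5.67×10⁻⁸)]^(1/4) = 177.0 K.
ΔT = T_surf − T_eq = 225 − 177.0.

ΔT ≈ 48.0 K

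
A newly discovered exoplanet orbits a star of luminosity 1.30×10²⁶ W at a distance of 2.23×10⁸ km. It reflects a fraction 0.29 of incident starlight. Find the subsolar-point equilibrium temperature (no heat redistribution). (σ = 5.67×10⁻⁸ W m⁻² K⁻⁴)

T_ss ≈ 226 K

d = 2.23×10⁸ km = 2.23×10¹¹ m.
Flux: S = L/(4πd²) = 1.30×10²⁶/(4π×(2.23×10¹¹)²) = 208 W m⁻².
At the subsolar point the surface absorbs S(1−A) and emits σT⁴ per unit area — no factor of 4, since only the local patch is in balance.
T = [208 × 0.71 / 5.67×10⁻⁸]^(1/4) = (2.60×10⁹)^(1/4) = 226 K.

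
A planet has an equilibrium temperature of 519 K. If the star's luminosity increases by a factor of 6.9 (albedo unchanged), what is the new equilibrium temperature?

T_eq ≈ 841 K

T_eq ∝ L^(1/4) · d^(−1/2).
T′ = 519 × 6.9^(1/4) = 841 K.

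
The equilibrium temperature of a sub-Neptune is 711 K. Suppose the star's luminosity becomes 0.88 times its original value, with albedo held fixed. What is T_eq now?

T_eq ∝ L^(1/4) · d^(−1/2).
T′ = 711 × 0.88^(1/4) = 689 K.

T_eq ≈ 689 K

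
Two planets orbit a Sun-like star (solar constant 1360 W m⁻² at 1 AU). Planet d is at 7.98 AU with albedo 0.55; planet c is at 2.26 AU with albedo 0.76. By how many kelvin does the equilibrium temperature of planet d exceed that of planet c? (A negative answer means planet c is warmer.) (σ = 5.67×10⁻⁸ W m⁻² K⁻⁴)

T_eq = [S₀(1−A)/(4σd²)]^(1/4), so T ∝ (1−A)^(1/4) / √d.
T₁ = [1360×0.45/(4×5.67×10⁻⁸×7.98²)]^(1/4) = 80.68 K.
T₂ = [1360×0.24/(4×5.67×10⁻⁸×2.26²)]^(1/4) = 129.56 K.

ΔT ≈ -48.9 K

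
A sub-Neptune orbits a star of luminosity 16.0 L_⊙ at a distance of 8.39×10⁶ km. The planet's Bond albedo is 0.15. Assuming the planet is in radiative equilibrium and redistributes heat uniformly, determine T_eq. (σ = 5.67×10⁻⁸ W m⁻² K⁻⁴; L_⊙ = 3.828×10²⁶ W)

T_eq ≈ 2260 K

d = 8.39×10⁶ km = 8.39×10⁹ m.
L = 16.0 × 3.828×10²⁶ = 6.12×10²⁷ W.
Flux: S = L/(4πd²) = 6.12×10²⁷/(4π×(8.39×10⁹)²) = 6.92×10⁶ W m⁻².
Energy balance: absorbed = emitted ⇒ πR²·S(1−A) = 4πR²·σT_eq⁴, so T_eq⁴ = S(1−A)/(4σ).
T_eq = [6.92×10⁶ × 0.85 / (4 × 5.67×10⁻⁸)]^(1/4) = (2.59×10¹³)^(1/4) = 2260 K.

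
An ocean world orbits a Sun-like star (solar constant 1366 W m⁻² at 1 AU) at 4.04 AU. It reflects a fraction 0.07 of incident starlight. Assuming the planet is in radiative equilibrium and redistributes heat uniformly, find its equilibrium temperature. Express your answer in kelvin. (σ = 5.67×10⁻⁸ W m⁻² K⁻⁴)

T_eq ≈ 136 K

Flux at 4.04 AU: S = 1366/4.04² = 83.7 W m⁻².
Energy balance: absorbed = emitted ⇒ πR²·S(1−A) = 4πR²·σT_eq⁴, so T_eq⁴ = S(1−A)/(4σ).
T_eq = [83.7 × 0.93 / (4 × 5.67×10⁻⁸)]^(1/4) = (3.43×10⁸)^(1/4) = 136 K.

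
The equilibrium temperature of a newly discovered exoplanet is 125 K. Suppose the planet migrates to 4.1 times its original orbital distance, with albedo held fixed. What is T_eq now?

T_eq ≈ 61.7 K

T_eq ∝ L^(1/4) · d^(−1/2).
T′ = 125 / 4.1^(1/2) = 61.7 K.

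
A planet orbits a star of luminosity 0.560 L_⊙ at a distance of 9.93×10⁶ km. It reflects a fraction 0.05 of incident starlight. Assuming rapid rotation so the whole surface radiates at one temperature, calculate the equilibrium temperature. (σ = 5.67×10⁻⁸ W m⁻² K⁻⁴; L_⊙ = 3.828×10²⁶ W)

T_eq ≈ 923 K

d = 9.93×10⁶ km = 9.93×10⁹ m.
L = 0.560 × 3.828×10²⁶ = 2.14×10²⁶ W.
Flux: S = L/(4πd²) = 2.14×10²⁶/(4π×(9.93×10⁹)²) = 1.73×10⁵ W m⁻².
Energy balance: absorbed = emitted ⇒ πR²·S(1−A) = 4πR²·σT_eq⁴, so T_eq⁴ = S(1−A)/(4σ).
T_eq = [1.73×10⁵ × 0.95 / (4 × 5.67×10⁻⁸)]^(1/4) = (7.25×10¹¹)^(1/4) = 923 K.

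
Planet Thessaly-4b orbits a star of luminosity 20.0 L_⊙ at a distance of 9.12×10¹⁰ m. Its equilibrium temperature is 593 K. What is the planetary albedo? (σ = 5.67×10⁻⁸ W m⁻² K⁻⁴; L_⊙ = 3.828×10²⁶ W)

L = 20.0 × 3.828×10²⁶ = 7.66×10²⁷ W.
Flux: S = L/(4πd²) = 7.66×10²⁷/(4π×(9.12×10¹⁰)²) = 7.32×10⁴ W m⁻².
From T_eq⁴ = S(1−A)/(4σ): 1−A = 4σT_eq⁴/S.
1−A = 4 × 5.67×10⁻⁸ × (593)⁴ / 7.32×10⁴ = 0.383.

A ≈ 0.62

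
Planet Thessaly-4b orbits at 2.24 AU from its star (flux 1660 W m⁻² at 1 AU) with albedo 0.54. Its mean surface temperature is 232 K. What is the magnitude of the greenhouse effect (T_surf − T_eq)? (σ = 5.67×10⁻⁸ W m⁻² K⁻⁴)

S = 1660/2.24² = 330.8 W m⁻².
T_eq = [S(1−A)/(4σ)]^(1/4) = [330.8×0.46/(4×5.67×10⁻⁸)]^(1/4) = 160.9 K.
ΔT = T_surf − T_eq = 232 − 160.9.

ΔT ≈ 71.1 K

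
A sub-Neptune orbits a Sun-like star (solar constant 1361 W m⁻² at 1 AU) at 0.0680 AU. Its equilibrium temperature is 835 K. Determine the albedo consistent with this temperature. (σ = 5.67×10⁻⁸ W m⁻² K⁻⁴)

A ≈ 0.63

Flux at 0.0680 AU: S = 1361/0.0680² = 2.94×10⁵ W m⁻².
From T_eq⁴ = S(1−A)/(4σ): 1−A = 4σT_eq⁴/S.
1−A = 4 × 5.67×10⁻⁸ × (835)⁴ / 2.94×10⁵ = 0.375.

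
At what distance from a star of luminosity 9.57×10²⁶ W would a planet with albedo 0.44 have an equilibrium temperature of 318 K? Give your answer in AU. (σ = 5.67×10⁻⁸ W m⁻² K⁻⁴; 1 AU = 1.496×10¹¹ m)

From T_eq⁴ = L(1−A)/(16πσd²): d = √[L(1−A)/(16πσT_eq⁴)].
d = √[9.57×10²⁶ × 0.56 / (16π × 5.67×10⁻⁸ × (318)⁴)] = 1.36×10¹¹ m = 0.906 AU.

d ≈ 0.906 AU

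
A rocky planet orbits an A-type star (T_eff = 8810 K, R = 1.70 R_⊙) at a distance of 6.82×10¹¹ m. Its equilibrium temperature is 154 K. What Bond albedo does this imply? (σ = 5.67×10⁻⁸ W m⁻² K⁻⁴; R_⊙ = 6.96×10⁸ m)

R_⋆ = 1.70 × 6.96×10⁸ = 1.18×10⁹ m.
L = 4πR_⋆²σT_⋆⁴ = 4π(1.18×10⁹)² × 5.67×10⁻⁸ × (8810)⁴ = 6.01×10²⁷ W.
S = L/(4πd²) = 1030 W m⁻².
From T_eq⁴ = S(1−A)/(4σ): 1−A = 4σT_eq⁴/S.
1−A = 4 × 5.67×10⁻⁸ × (154)⁴ / 1030 = 0.124.

A ≈ 0.88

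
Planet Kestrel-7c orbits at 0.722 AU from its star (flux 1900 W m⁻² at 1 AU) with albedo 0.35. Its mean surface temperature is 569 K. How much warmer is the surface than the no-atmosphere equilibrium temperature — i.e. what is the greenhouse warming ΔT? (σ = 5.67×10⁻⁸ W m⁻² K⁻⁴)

ΔT ≈ 249.3 K

S = 1900/0.722² = 3645 W m⁻².
T_eq = [S(1−A)/(4σ)]^(1/4) = [3645×0.65/(4×5.67×10⁻⁸)]^(1/4) = 319.7 K.
ΔT = T_surf − T_eq = 569 − 319.7.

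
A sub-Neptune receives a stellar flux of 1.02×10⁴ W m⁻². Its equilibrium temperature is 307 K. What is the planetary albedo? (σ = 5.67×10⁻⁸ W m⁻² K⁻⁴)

From T_eq⁴ = S(1−A)/(4σ): 1−A = 4σT_eq⁴/S.
1−A = 4 × 5.67×10⁻⁸ × (307)⁴ / 1.02×10⁴ = 0.198.

A ≈ 0.80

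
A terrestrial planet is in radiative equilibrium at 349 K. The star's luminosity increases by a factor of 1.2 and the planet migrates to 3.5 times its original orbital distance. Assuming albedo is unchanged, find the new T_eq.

T_eq ∝ L^(1/4) · d^(−1/2).
T′ = 349 × 1.2^(1/4) / 3.5^(1/2) = 195 K.

T_eq ≈ 195 K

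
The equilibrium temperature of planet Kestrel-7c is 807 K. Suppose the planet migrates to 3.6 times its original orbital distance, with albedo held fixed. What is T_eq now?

T_eq ∝ L^(1/4) · d^(−1/2).
T′ = 807 / 3.6^(1/2) = 425 K.

T_eq ≈ 425 K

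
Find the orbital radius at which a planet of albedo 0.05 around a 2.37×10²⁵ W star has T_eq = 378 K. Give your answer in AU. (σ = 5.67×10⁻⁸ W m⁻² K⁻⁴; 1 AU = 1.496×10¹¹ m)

d ≈ 0.131 AU

From T_eq⁴ = L(1−A)/(16πσd²): d = √[L(1−A)/(16πσT_eq⁴)].
d = √[2.37×10²⁵ × 0.95 / (16π × 5.67×10⁻⁸ × (378)⁴)] = 1.97×10¹⁰ m = 0.131 AU.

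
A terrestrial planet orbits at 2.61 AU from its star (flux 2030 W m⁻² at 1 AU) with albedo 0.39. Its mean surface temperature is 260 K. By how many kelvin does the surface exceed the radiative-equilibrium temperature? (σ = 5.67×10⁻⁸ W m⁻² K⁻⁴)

ΔT ≈ 91.7 K

S = 2030/2.61² = 298.0 W m⁻².
T_eq = [S(1−A)/(4σ)]^(1/4) = [298.0×0.61/(4×5.67×10⁻⁸)]^(1/4) = 168.3 K.
ΔT = T_surf − T_eq = 260 − 168.3.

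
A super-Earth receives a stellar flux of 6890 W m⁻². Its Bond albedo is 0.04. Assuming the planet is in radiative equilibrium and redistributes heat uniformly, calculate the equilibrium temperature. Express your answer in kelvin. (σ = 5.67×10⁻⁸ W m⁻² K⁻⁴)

T_eq ≈ 413 K

Energy balance: absorbed = emitted ⇒ πR²·S(1−A) = 4πR²·σT_eq⁴, so T_eq⁴ = S(1−A)/(4σ).
T_eq = [6890 × 0.96 / (4 × 5.67×10⁻⁸)]^(1/4) = (2.92×10¹⁰)^(1/4) = 413 K.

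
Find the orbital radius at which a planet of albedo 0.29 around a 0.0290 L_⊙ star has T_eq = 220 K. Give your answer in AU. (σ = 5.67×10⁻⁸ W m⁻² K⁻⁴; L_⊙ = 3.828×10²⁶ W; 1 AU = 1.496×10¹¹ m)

L = 0.0290 × 3.828×10²⁶ = 1.11×10²⁵ W.
From T_eq⁴ = L(1−A)/(16πσd²): d = √[L(1−A)/(16πσT_eq⁴)].
d = √[1.11×10²⁵ × 0.71 / (16π × 5.67×10⁻⁸ × (220)⁴)] = 3.44×10¹⁰ m = 0.230 AU.

d ≈ 0.230 AU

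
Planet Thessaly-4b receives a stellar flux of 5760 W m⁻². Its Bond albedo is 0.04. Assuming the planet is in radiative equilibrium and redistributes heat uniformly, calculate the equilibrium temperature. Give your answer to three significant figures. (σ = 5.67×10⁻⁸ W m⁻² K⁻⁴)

Energy balance: absorbed = emitted ⇒ πR²·S(1−A) = 4πR²·σT_eq⁴, so T_eq⁴ = S(1−A)/(4σ).
T_eq = [5760 × 0.96 / (4 × 5.67×10⁻⁸)]^(1/4) = (2.44×10¹⁰)^(1/4) = 395 K.

T_eq ≈ 395 K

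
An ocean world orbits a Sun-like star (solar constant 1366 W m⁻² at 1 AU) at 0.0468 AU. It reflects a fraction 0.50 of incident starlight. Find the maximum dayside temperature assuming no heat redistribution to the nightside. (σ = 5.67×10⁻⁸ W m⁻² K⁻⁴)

Flux at 0.0468 AU: S = 1366/0.0468² = 6.24×10⁵ W m⁻².
With no redistribution each surface element balances locally: S(1−A) = σT⁴.
T = [6.24×10⁵ × 0.50 / 5.67×10⁻⁸]^(1/4) = (5.50×10¹²)^(1/4) = 1530 K.

T_ss ≈ 1530 K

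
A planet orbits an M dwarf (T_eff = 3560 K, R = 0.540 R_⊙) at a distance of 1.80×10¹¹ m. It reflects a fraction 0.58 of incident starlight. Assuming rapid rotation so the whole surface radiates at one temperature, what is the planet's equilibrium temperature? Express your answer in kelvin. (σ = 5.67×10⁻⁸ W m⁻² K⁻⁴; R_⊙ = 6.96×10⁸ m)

R_⋆ = 0.540 × 6.96×10⁸ = 3.76×10⁸ m.
L = 4πR_⋆²σT_⋆⁴ = 4π(3.76×10⁸)² × 5.67×10⁻⁸ × (3560)⁴ = 1.62×10²⁵ W.
S = L/(4πd²) = 39.7 W m⁻².
Energy balance: absorbed = emitted ⇒ πR²·S(1−A) = 4πR²·σT_eq⁴, so T_eq⁴ = S(1−A)/(4σ).
T_eq = [39.7 × 0.42 / (4 × 5.67×10⁻⁸)]^(1/4) = (7.35×10⁷)^(1/4) = 92.6 K.

T_eq ≈ 92.6 K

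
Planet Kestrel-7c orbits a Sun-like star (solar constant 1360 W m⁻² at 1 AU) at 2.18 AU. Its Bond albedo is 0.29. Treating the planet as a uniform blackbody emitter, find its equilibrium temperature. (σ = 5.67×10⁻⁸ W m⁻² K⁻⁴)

Flux at 2.18 AU: S = 1360/2.18² = 286 W m⁻².
Energy balance: absorbed = emitted ⇒ πR²·S(1−A) = 4πR²·σT_eq⁴, so T_eq⁴ = S(1−A)/(4σ).
T_eq = [286 × 0.71 / (4 × 5.67×10⁻⁸)]^(1/4) = (8.96×10⁸)^(1/4) = 173 K.

T_eq ≈ 173 K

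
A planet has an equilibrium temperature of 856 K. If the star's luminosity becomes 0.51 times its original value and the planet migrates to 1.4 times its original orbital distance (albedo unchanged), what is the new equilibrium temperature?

T_eq ∝ L^(1/4) · d^(−1/2).
T′ = 856 × 0.51^(1/4) / 1.4^(1/2) = 611 K.

T_eq ≈ 611 K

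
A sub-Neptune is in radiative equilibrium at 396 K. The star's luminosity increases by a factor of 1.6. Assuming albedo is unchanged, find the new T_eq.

T_eq ≈ 445 K

T_eq ∝ L^(1/4) · d^(−1/2).
T′ = 396 × 1.6^(1/4) = 445 K.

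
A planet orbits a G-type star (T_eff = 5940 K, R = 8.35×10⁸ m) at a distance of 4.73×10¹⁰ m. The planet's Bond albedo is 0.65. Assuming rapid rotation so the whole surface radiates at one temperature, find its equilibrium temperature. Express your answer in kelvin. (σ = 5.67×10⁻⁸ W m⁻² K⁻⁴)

L = 4πR_⋆²σT_⋆⁴ = 4π(8.35×10⁸)² × 5.67×10⁻⁸ × (5940)⁴ = 6.18×10²⁶ W.
S = L/(4πd²) = 2.20×10⁴ W m⁻².
Energy balance: absorbed = emitted ⇒ πR²·S(1−A) = 4πR²·σT_eq⁴, so T_eq⁴ = S(1−A)/(4σ).
T_eq = [2.20×10⁴ × 0.35 / (4 × 5.67×10⁻⁸)]^(1/4) = (3.39×10¹⁰)^(1/4) = 429 K.

T_eq ≈ 429 K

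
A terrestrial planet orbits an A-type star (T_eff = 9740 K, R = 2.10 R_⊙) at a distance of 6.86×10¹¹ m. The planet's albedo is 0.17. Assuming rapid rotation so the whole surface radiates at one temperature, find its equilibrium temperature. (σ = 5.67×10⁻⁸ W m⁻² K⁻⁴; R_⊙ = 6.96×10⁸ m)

R_⋆ = 2.10 × 6.96×10⁸ = 1.46×10⁹ m.
L = 4πR_⋆²σT_⋆⁴ = 4π(1.46×10⁹)² × 5.67×10⁻⁸ × (9740)⁴ = 1.37×10²⁸ W.
S = L/(4πd²) = 2320 W m⁻².
Energy balance: absorbed = emitted ⇒ πR²·S(1−A) = 4πR²·σT_eq⁴, so T_eq⁴ = S(1−A)/(4σ).
T_eq = [2320 × 0.83 / (4 × 5.67×10⁻⁸)]^(1/4) = (8.48×10⁹)^(1/4) = 303 K.

T_eq ≈ 303 K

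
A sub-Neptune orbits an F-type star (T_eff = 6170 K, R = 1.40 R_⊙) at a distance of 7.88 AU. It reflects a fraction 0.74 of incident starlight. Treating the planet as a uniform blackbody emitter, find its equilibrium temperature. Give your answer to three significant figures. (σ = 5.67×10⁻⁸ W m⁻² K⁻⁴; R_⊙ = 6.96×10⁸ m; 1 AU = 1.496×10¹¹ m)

R_⋆ = 1.40 × 6.96×10⁸ = 9.74×10⁸ m.
d = 7.88 AU = 1.18×10¹² m.
L = 4πR_⋆²σT_⋆⁴ = 4π(9.74×10⁸)² × 5.67×10⁻⁸ × (6170)⁴ = 9.80×10²⁶ W.
S = L/(4πd²) = 56.1 W m⁻².
Energy balance: absorbed = emitted ⇒ πR²·S(1−A) = 4πR²·σT_eq⁴, so T_eq⁴ = S(1−A)/(4σ).
T_eq = [56.1 × 0.26 / (4 × 5.67×10⁻⁸)]^(1/4) = (6.44×10⁷)^(1/4) = 89.6 K.

T_eq ≈ 89.6 K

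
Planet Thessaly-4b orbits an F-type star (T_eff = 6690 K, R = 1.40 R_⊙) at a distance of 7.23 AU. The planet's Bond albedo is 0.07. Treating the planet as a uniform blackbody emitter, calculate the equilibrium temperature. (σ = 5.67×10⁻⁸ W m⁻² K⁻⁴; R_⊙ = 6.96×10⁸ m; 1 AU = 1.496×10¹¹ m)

T_eq ≈ 139 K

R_⋆ = 1.40 × 6.96×10⁸ = 9.74×10⁸ m.
d = 7.23 AU = 1.08×10¹² m.
L = 4πR_⋆²σT_⋆⁴ = 4π(9.74×10⁸)² × 5.67×10⁻⁸ × (6690)⁴ = 1.36×10²⁷ W.
S = L/(4πd²) = 92.2 W m⁻².
Energy balance: absorbed = emitted ⇒ πR²·S(1−A) = 4πR²·σT_eq⁴, so T_eq⁴ = S(1−A)/(4σ).
T_eq = [92.2 × 0.93 / (4 × 5.67×10⁻⁸)]^(1/4) = (3.78×10⁸)^(1/4) = 139 K.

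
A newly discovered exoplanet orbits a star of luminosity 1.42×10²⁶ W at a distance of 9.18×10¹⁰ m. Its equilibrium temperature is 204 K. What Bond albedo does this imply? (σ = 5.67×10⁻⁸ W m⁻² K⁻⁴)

A ≈ 0.71

Flux: S = L/(4πd²) = 1.42×10²⁶/(4π×(9.18×10¹⁰)²) = 1340 W m⁻².
From T_eq⁴ = S(1−A)/(4σ): 1−A = 4σT_eq⁴/S.
1−A = 4 × 5.67×10⁻⁸ × (204)⁴ / 1340 = 0.293.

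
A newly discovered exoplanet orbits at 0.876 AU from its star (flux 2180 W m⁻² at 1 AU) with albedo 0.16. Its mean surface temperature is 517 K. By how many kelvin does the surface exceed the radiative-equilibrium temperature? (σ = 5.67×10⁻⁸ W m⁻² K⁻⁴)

ΔT ≈ 196.7 K

S = 2180/0.876² = 2841 W m⁻².
T_eq = [S(1−A)/(4σ)]^(1/4) = [2841×0.84/(4×5.67×10⁻⁸)]^(1/4) = 320.3 K.
ΔT = T_surf − T_eq = 517 − 320.3.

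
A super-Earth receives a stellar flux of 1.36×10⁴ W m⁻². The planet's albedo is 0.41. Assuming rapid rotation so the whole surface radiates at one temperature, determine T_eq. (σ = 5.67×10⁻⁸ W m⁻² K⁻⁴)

T_eq ≈ 434 K

Energy balance: absorbed = emitted ⇒ πR²·S(1−A) = 4πR²·σT_eq⁴, so T_eq⁴ = S(1−A)/(4σ).
T_eq = [1.36×10⁴ × 0.59 / (4 × 5.67×10⁻⁸)]^(1/4) = (3.54×10¹⁰)^(1/4) = 434 K.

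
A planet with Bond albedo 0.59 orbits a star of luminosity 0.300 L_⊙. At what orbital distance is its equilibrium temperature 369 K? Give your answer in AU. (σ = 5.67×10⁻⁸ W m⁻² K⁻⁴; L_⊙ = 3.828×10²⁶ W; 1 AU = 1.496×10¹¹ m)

d ≈ 0.200 AU

L = 0.300 × 3.828×10²⁶ = 1.15×10²⁶ W.
From T_eq⁴ = L(1−A)/(16πσd²): d = √[L(1−A)/(16πσT_eq⁴)].
d = √[1.15×10²⁶ × 0.41 / (16π × 5.67×10⁻⁸ × (369)⁴)] = 2.99×10¹⁰ m = 0.200 AU.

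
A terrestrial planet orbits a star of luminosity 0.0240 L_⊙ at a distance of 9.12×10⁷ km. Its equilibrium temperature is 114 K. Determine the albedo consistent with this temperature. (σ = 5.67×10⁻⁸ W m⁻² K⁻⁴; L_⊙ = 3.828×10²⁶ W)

d = 9.12×10⁷ km = 9.12×10¹⁰ m.
L = 0.0240 × 3.828×10²⁶ = 9.19×10²⁴ W.
Flux: S = L/(4πd²) = 9.19×10²⁴/(4π×(9.12×10¹⁰)²) = 87.9 W m⁻².
From T_eq⁴ = S(1−A)/(4σ): 1−A = 4σT_eq⁴/S.
1−A = 4 × 5.67×10⁻⁸ × (114)⁴ / 87.9 = 0.436.

A ≈ 0.56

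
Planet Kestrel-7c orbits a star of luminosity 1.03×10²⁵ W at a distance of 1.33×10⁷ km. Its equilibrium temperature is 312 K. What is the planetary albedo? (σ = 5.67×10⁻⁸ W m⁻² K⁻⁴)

A ≈ 0.54

d = 1.33×10⁷ km = 1.33×10¹⁰ m.
Flux: S = L/(4πd²) = 1.03×10²⁵/(4π×(1.33×10¹⁰)²) = 4630 W m⁻².
From T_eq⁴ = S(1−A)/(4σ): 1−A = 4σT_eq⁴/S.
1−A = 4 × 5.67×10⁻⁸ × (312)⁴ / 4630 = 0.464.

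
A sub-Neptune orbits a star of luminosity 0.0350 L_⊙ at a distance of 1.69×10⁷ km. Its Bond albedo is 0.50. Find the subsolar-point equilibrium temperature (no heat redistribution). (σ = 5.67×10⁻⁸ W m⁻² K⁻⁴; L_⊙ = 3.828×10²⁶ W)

T_ss ≈ 426 K

d = 1.69×10⁷ km = 1.69×10¹⁰ m.
L = 0.0350 × 3.828×10²⁶ = 1.34×10²⁵ W.
Flux: S = L/(4πd²) = 1.34×10²⁵/(4π×(1.69×10¹⁰)²) = 3730 W m⁻².
At the subsolar point the surface absorbs S(1−A) and emits σT⁴ per unit area — no factor of 4, since only the local patch is in balance.
T = [3730 × 0.50 / 5.67×10⁻⁸]^(1/4) = (3.29×10¹⁰)^(1/4) = 426 K.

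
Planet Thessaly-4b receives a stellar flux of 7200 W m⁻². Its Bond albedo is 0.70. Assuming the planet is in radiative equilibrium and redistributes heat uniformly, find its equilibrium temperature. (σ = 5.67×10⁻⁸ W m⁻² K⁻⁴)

T_eq ≈ 312 K

Energy balance: absorbed = emitted ⇒ πR²·S(1−A) = 4πR²·σT_eq⁴, so T_eq⁴ = S(1−A)/(4σ).
T_eq = [7200 × 0.30 / (4 × 5.67×10⁻⁸)]^(1/4) = (9.52×10⁹)^(1/4) = 312 K.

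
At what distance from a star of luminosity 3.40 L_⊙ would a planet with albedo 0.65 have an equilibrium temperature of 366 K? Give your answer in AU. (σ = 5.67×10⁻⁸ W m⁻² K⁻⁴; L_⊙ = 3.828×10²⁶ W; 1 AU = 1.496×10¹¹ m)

d ≈ 0.631 AU

L = 3.40 × 3.828×10²⁶ = 1.30×10²⁷ W.
From T_eq⁴ = L(1−A)/(16πσd²): d = √[L(1−A)/(16πσT_eq⁴)].
d = √[1.30×10²⁷ × 0.35 / (16π × 5.67×10⁻⁸ × (366)⁴)] = 9.44×10¹⁰ m = 0.631 AU.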